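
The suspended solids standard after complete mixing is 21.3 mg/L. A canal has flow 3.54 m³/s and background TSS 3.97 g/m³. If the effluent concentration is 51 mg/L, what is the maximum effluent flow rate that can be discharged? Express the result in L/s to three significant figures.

Mass balance at complete mixing: C_std·(Q_w + Q_r) = Q_w·C_e + Q_r·C_b.
Rearranging, Q_w = Q_r·(C_std − C_b)/(C_e − C_std) = 3.54·(21.3 − 3.97) / (51 − 21.3) = 2.066 m³/s.
= 2066 L/s.

2070 L/s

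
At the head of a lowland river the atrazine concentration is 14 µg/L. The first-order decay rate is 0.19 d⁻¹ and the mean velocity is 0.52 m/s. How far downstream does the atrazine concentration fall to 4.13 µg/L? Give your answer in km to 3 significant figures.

289 km

From C = C₀·e^(−kt), t = ln(C₀/C)/k = ln(14/4.13)/0.19 = 1.221/0.19 = 6.425 d.
Distance = v·t = 0.52 m/s × 5.551e+05 s = 2.887e+05 m = 288.7 km.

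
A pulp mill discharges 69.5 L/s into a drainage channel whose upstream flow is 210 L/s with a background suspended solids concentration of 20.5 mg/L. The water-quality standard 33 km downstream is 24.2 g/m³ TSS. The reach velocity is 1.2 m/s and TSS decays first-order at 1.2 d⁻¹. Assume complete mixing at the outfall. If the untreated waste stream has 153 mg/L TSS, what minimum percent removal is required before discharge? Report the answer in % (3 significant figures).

47.3 %

69.5 L/s = 0.0695 m³/s.
210 L/s = 0.21 m³/s.
Travel time to the compliance point: t = 3.3e+04/1.2 = 2.75e+04 s = 0.3183 d; decay factor exp(−1.2·0.3183) = 0.6825.
So the concentration just after mixing may be at most 24.2/0.6825 = 35.46 mg/L.
Mass balance: 35.46·0.2795 = 0.0695·Cₑ + 0.21·20.5.
Cₑ = (9.91 − 4.305) / 0.0695 = 80.65 mg/L.
Required removal = 1 − 80.65/153 = 47.29 %.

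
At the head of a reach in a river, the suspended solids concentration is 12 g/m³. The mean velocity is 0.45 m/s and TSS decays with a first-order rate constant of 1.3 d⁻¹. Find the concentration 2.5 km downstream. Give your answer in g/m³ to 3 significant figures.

Travel time t = 2.5 km / 0.45 m/s = 2500/0.45 = 5556 s = 0.0643 d.
First-order decay: C = 12·exp(−1.3·0.0643) = 12·0.9198 = 11.04 g/m³.

11.0 g/m³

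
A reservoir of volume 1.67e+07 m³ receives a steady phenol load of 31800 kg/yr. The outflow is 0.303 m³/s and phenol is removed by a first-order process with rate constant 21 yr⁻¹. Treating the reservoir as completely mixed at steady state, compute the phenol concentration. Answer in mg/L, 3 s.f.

Outflow Q = 0.303 m³/s × 3.156e+07 s/yr = 9.562e+06 m³/yr.
Steady-state CSTR mass balance: W = Q·C + k·V·C, so C = W/(Q + kV).
Q + kV = 9.562e+06 + 21·1.67e+07 = 3.603e+08 m³/yr.
C = 31800/3.603e+08 = 8.827e-05 kg/m³ = 0.08827 mg/L.

0.0883 mg/L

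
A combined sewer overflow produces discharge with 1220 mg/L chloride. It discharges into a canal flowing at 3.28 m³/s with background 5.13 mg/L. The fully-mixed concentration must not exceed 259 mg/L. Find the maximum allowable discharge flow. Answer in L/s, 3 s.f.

Mass balance at complete mixing: C_std·(Q_w + Q_r) = Q_w·C_e + Q_r·C_b.
Rearranging, Q_w = Q_r·(C_std − C_b)/(C_e − C_std) = 3.28·(259 − 5.13) / (1220 − 259) = 0.8665 m³/s.
= 866.5 L/s.

866 L/s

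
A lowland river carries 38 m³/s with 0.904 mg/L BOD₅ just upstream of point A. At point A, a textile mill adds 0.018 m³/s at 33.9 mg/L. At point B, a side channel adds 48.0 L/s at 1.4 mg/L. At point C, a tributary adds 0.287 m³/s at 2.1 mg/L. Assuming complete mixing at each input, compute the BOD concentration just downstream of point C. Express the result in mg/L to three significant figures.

0.929 mg/L

After input A: C = (38·0.904 + 0.018·33.9) / 38.02 = 0.9196 mg/L.
48.0 L/s = 0.048 m³/s.
After input B: C = (38.02·0.9196 + 0.048·1.4) / 38.07 = 0.9202 mg/L.
After input C: C = (38.07·0.9202 + 0.287·2.1) / 38.35 = 0.9291 mg/L.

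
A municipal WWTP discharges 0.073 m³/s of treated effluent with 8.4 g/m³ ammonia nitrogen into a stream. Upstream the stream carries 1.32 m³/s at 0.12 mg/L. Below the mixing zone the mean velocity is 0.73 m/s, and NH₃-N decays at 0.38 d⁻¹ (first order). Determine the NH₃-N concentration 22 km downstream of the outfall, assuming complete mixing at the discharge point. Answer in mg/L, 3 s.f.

0.485 mg/L

After complete mixing, C₀ = (0.073·8.4 + 1.32·0.12) / 1.393 = 0.5539 mg/L.
Travel time t = 2.2e+04 m / 0.73 m/s = 3.014e+04 s = 0.3488 d.
C = 0.5539·exp(−0.38·0.3488) = 0.5539·0.8759 = 0.4852 mg/L.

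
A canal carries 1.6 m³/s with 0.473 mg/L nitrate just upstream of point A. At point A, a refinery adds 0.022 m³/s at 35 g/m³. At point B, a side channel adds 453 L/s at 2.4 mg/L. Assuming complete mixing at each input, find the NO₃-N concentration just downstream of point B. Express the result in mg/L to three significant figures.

1.26 mg/L

After input A: C = (1.6·0.473 + 0.022·35) / 1.622 = 0.9413 mg/L.
453 L/s = 0.453 m³/s.
After input B: C = (1.622·0.9413 + 0.453·2.4) / 2.075 = 1.26 mg/L.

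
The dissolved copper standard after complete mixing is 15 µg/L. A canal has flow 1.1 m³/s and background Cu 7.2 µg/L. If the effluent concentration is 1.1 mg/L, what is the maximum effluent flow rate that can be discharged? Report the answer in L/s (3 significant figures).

7.91 L/s

7.2 µg/L = 0.0072 mg/L.
15 µg/L = 0.015 mg/L.
Mass balance at complete mixing: C_std·(Q_w + Q_r) = Q_w·C_e + Q_r·C_b.
Rearranging, Q_w = Q_r·(C_std − C_b)/(C_e − C_std) = 1.1·(0.015 − 0.0072) / (1.1 − 0.015) = 0.007908 m³/s.
= 7.908 L/s.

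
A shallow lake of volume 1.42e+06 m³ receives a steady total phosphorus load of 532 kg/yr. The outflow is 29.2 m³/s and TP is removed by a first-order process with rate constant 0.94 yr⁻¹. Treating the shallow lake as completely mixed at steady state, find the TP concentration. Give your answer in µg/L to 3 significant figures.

Outflow Q = 29.2 m³/s × 3.156e+07 s/yr = 9.215e+08 m³/yr.
Steady-state CSTR mass balance: W = Q·C + k·V·C, so C = W/(Q + kV).
Q + kV = 9.215e+08 + 0.94·1.42e+06 = 9.228e+08 m³/yr.
C = 532/9.228e+08 = 5.765e-07 kg/m³ = 0.0005765 mg/L = 0.5765 µg/L.

0.576 µg/L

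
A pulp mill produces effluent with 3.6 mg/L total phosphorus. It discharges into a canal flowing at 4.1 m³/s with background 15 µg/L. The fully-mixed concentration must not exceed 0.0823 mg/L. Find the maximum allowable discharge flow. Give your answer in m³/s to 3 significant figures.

15 µg/L = 0.015 mg/L.
Mass balance at complete mixing: C_std·(Q_w + Q_r) = Q_w·C_e + Q_r·C_b.
Rearranging, Q_w = Q_r·(C_std − C_b)/(C_e − C_std) = 4.1·(0.0823 − 0.015) / (3.6 − 0.0823) = 0.07844 m³/s.

0.0784 m³/s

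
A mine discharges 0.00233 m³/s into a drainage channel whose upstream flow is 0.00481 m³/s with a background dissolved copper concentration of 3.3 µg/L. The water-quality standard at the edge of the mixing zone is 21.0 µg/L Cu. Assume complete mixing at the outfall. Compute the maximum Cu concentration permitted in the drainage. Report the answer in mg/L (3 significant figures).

0.0575 mg/L

3.3 µg/L = 0.0033 mg/L.
21.0 µg/L = 0.021 mg/L.
Mass balance: 0.021·0.00714 = 0.00233·Cₑ + 0.00481·0.0033.
Cₑ = (0.0001499 − 1.587e-05) / 0.00233 = 0.05754 mg/L.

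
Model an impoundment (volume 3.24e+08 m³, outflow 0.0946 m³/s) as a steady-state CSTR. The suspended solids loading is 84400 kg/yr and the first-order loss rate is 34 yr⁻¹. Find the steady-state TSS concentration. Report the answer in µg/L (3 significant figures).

7.66 µg/L

Outflow Q = 0.0946 m³/s × 3.156e+07 s/yr = 2.985e+06 m³/yr.
Steady-state CSTR mass balance: W = Q·C + k·V·C, so C = W/(Q + kV).
Q + kV = 2.985e+06 + 34·3.24e+08 = 1.102e+10 m³/yr.
C = 84400/1.102e+10 = 7.66e-06 kg/m³ = 0.00766 mg/L = 7.66 µg/L.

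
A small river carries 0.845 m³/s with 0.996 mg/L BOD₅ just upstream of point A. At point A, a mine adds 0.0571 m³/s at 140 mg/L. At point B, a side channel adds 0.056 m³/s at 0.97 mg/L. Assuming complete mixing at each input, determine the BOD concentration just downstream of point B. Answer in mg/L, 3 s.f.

9.28 mg/L

After input A: C = (0.845·0.996 + 0.0571·140) / 0.9021 = 9.795 mg/L.
After input B: C = (0.9021·9.795 + 0.056·0.97) / 0.9581 = 9.279 mg/L.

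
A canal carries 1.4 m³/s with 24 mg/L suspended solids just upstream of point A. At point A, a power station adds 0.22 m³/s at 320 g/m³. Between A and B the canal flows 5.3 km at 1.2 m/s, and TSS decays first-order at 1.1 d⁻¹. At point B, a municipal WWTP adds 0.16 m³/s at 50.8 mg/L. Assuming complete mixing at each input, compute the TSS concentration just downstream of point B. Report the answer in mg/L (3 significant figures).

After input A: C = (1.4·24 + 0.22·320) / 1.62 = 64.2 mg/L.
Over the 5.3 km reach to input B (t = 4417 s = 0.05112 d), decay gives C = 64.2·exp(−1.1·0.05112) = 60.69 mg/L.
After input B: C = (1.62·60.69 + 0.16·50.8) / 1.78 = 59.8 mg/L.

59.8 mg/L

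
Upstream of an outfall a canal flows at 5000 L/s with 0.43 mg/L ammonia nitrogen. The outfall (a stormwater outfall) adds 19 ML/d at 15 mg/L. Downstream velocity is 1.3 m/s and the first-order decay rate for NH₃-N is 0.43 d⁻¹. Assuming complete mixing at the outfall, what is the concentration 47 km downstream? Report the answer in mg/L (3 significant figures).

0.872 mg/L

19 ML/d = 0.2199 m³/s.
5000 L/s = 5 m³/s.
After complete mixing, C₀ = (0.2199·15 + 5·0.43) / 5.22 = 1.044 mg/L.
Travel time t = 4.7e+04 m / 1.3 m/s = 3.615e+04 s = 0.4184 d.
C = 1.044·exp(−0.43·0.4184) = 1.044·0.8353 = 0.8719 mg/L.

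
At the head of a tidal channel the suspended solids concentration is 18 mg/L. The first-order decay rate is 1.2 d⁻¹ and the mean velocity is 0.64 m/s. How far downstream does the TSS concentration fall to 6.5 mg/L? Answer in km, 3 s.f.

From C = C₀·e^(−kt), t = ln(C₀/C)/k = ln(18/6.5)/1.2 = 1.019/1.2 = 0.8488 d.
Distance = v·t = 0.64 m/s × 7.334e+04 s = 4.694e+04 m = 46.94 km.

46.9 km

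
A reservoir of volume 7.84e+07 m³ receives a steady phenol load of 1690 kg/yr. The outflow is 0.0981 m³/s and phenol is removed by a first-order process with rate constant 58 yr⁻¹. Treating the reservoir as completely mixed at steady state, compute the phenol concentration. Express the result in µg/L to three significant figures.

0.371 µg/L

Outflow Q = 0.0981 m³/s × 3.156e+07 s/yr = 3.096e+06 m³/yr.
Steady-state CSTR mass balance: W = Q·C + k·V·C, so C = W/(Q + kV).
Q + kV = 3.096e+06 + 58·7.84e+07 = 4.55e+09 m³/yr.
C = 1690/4.55e+09 = 3.714e-07 kg/m³ = 0.0003714 mg/L = 0.3714 µg/L.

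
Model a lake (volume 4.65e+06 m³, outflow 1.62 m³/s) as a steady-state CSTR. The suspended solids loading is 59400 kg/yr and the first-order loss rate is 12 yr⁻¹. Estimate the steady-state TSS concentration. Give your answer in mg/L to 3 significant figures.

Outflow Q = 1.62 m³/s × 3.156e+07 s/yr = 5.112e+07 m³/yr.
Steady-state CSTR mass balance: W = Q·C + k·V·C, so C = W/(Q + kV).
Q + kV = 5.112e+07 + 12·4.65e+06 = 1.069e+08 m³/yr.
C = 59400/1.069e+08 = 0.0005555 kg/m³ = 0.5555 mg/L.

0.556 mg/L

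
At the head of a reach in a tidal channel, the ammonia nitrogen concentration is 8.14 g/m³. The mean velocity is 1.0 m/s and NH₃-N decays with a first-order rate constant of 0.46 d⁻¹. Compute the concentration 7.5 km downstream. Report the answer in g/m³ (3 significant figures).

7.82 g/m³

Travel time t = 7.5 km / 1.0 m/s = 7500/1.0 = 7500 s = 0.08681 d.
First-order decay: C = 8.14·exp(−0.46·0.08681) = 8.14·0.9609 = 7.821 g/m³.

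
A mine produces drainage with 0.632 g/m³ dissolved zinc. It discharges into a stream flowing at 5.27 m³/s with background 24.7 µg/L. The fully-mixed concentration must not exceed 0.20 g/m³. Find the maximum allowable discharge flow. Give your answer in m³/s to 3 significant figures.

2.14 m³/s

24.7 µg/L = 0.0247 mg/L.
Mass balance at complete mixing: C_std·(Q_w + Q_r) = Q_w·C_e + Q_r·C_b.
Rearranging, Q_w = Q_r·(C_std − C_b)/(C_e − C_std) = 5.27·(0.2 − 0.0247) / (0.632 − 0.2) = 2.138 m³/s.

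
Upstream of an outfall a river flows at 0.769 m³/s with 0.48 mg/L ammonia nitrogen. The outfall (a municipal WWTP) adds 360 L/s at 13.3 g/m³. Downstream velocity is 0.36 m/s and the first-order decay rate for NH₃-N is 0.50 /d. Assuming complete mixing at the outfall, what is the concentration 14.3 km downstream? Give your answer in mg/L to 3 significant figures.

3.63 mg/L

360 L/s = 0.36 m³/s.
After complete mixing, C₀ = (0.36·13.3 + 0.769·0.48) / 1.129 = 4.568 mg/L.
Travel time t = 1.43e+04 m / 0.36 m/s = 3.972e+04 s = 0.4597 d.
C = 4.568·exp(−0.50·0.4597) = 4.568·0.7946 = 3.63 mg/L.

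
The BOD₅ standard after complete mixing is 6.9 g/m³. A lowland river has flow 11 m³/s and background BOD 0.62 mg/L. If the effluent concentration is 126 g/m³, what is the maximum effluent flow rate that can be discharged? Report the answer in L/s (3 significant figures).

Mass balance at complete mixing: C_std·(Q_w + Q_r) = Q_w·C_e + Q_r·C_b.
Rearranging, Q_w = Q_r·(C_std − C_b)/(C_e − C_std) = 11·(6.9 − 0.62) / (126 − 6.9) = 0.58 m³/s.
= 580 L/s.

580 L/s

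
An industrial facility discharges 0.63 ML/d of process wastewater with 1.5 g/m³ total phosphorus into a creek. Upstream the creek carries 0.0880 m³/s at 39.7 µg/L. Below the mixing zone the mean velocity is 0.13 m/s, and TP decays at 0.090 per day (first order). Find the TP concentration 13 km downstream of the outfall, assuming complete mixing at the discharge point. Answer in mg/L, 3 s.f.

0.136 mg/L

0.63 ML/d = 0.007292 m³/s.
39.7 µg/L = 0.0397 mg/L.
After complete mixing, C₀ = (0.007292·1.5 + 0.088·0.0397) / 0.09529 = 0.1514 mg/L.
Travel time t = 1.3e+04 m / 0.13 m/s = 1e+05 s = 1.157 d.
C = 0.1514·exp(−0.090·1.157) = 0.1514·0.9011 = 0.1365 mg/L.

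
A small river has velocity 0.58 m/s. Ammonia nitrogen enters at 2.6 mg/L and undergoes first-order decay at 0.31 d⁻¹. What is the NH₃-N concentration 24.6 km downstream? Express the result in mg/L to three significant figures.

Travel time t = 24.6 km / 0.58 m/s = 2.46e+04/0.58 = 4.241e+04 s = 0.4909 d.
First-order decay: C = 2.6·exp(−0.31·0.4909) = 2.6·0.8588 = 2.233 mg/L.

2.23 mg/L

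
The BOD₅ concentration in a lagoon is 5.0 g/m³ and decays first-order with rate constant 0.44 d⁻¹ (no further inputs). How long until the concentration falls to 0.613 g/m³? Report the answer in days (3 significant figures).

t = ln(C₀/C)/k = ln(5.0/0.613)/0.44 = 2.099/0.44 = 4.77 d.

4.77 d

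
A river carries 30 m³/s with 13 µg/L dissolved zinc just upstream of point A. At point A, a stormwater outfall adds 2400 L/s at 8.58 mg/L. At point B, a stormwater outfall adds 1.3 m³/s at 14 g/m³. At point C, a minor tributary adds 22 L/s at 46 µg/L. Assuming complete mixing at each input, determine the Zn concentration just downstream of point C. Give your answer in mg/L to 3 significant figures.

1.16 mg/L

13 µg/L = 0.013 mg/L.
2400 L/s = 2.4 m³/s.
After input A: C = (30·0.013 + 2.4·8.58) / 32.4 = 0.6476 mg/L.
After input B: C = (32.4·0.6476 + 1.3·14) / 33.7 = 1.163 mg/L.
22 L/s = 0.022 m³/s.
46 µg/L = 0.046 mg/L.
After input C: C = (33.7·1.163 + 0.022·0.046) / 33.72 = 1.162 mg/L.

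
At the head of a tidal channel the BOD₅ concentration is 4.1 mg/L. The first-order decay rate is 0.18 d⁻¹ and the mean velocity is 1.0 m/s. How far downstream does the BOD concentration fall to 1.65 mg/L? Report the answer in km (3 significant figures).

From C = C₀·e^(−kt), t = ln(C₀/C)/k = ln(4.1/1.65)/0.18 = 0.9102/0.18 = 5.057 d.
Distance = v·t = 1.0 m/s × 4.369e+05 s = 4.369e+05 m = 436.9 km.

437 km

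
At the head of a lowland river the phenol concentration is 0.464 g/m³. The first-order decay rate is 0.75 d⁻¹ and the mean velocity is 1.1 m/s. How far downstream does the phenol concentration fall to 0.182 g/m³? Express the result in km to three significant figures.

From C = C₀·e^(−kt), t = ln(C₀/C)/k = ln(0.464/0.182)/0.75 = 0.9359/0.75 = 1.248 d.
Distance = v·t = 1.1 m/s × 1.078e+05 s = 1.186e+05 m = 118.6 km.

119 km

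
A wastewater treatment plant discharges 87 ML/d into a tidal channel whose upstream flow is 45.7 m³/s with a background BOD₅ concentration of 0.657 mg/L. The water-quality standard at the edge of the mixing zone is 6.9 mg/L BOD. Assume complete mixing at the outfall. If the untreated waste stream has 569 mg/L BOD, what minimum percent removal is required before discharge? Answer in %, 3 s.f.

87 ML/d = 1.007 m³/s.
Mass balance: 6.9·46.71 = 1.007·Cₑ + 45.7·0.657.
Cₑ = (322.3 − 30.02) / 1.007 = 290.2 mg/L.
Required removal = 1 − 290.2/569 = 48.99 %.

49.0 %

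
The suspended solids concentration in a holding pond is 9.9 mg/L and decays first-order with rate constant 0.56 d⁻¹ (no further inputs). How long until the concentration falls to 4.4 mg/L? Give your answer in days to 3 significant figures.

1.45 d

t = ln(C₀/C)/k = ln(9.9/4.4)/0.56 = 0.8109/0.56 = 1.448 d.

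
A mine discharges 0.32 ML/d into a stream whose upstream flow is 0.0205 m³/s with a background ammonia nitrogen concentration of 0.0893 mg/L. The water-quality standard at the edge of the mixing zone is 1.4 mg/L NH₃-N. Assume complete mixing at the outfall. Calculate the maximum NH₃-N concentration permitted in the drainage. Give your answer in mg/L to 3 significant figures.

0.32 ML/d = 0.003704 m³/s.
Mass balance: 1.4·0.0242 = 0.003704·Cₑ + 0.0205·0.0893.
Cₑ = (0.03389 − 0.001831) / 0.003704 = 8.655 mg/L.

8.65 mg/L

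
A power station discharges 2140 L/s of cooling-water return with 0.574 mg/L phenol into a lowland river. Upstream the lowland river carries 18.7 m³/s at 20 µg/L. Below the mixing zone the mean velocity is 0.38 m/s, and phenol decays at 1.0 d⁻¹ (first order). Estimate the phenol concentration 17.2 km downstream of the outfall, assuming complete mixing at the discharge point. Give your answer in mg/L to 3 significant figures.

2140 L/s = 2.14 m³/s.
20 µg/L = 0.02 mg/L.
After complete mixing, C₀ = (2.14·0.574 + 18.7·0.02) / 20.84 = 0.07689 mg/L.
Travel time t = 1.72e+04 m / 0.38 m/s = 4.526e+04 s = 0.5239 d.
C = 0.07689·exp(−1.0·0.5239) = 0.07689·0.5922 = 0.04553 mg/L.

0.0455 mg/L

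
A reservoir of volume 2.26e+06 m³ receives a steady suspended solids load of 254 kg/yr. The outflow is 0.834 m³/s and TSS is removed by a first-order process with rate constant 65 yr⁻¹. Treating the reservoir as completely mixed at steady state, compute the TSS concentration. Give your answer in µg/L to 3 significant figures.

1.47 µg/L

Outflow Q = 0.834 m³/s × 3.156e+07 s/yr = 2.632e+07 m³/yr.
Steady-state CSTR mass balance: W = Q·C + k·V·C, so C = W/(Q + kV).
Q + kV = 2.632e+07 + 65·2.26e+06 = 1.732e+08 m³/yr.
C = 254/1.732e+08 = 1.466e-06 kg/m³ = 0.001466 mg/L = 1.466 µg/L.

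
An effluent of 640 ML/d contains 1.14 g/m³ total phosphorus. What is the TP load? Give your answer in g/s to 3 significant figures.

8.44 g/s

640 ML/d = 7.407 m³/s.
Mass flux = Q·C = 7.407 m³/s × 1.14 g/m³ = 8.444 g/s.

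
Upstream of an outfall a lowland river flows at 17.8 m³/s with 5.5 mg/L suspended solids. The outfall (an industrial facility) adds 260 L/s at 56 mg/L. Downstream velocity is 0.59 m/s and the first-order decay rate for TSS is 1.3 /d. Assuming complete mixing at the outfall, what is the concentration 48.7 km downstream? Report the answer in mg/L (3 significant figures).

1.80 mg/L

260 L/s = 0.26 m³/s.
After complete mixing, C₀ = (0.26·56 + 17.8·5.5) / 18.06 = 6.227 mg/L.
Travel time t = 4.87e+04 m / 0.59 m/s = 8.254e+04 s = 0.9554 d.
C = 6.227·exp(−1.3·0.9554) = 6.227·0.2888 = 1.798 mg/L.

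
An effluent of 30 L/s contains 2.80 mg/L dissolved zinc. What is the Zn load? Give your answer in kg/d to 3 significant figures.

30 L/s = 0.03 m³/s.
Mass flux = Q·C = 0.03 m³/s × 2.8 g/m³ = 0.084 g/s.
= 0.084 g/s × 86.4 = 7.258 kg/d.

7.26 kg/d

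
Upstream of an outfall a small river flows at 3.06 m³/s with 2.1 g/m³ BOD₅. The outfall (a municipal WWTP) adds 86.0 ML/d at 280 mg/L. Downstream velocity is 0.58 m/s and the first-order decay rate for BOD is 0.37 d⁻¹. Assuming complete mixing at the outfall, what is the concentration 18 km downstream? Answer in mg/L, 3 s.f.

61.6 mg/L

86.0 ML/d = 0.9954 m³/s.
After complete mixing, C₀ = (0.9954·280 + 3.06·2.1) / 4.055 = 70.31 mg/L.
Travel time t = 1.8e+04 m / 0.58 m/s = 3.103e+04 s = 0.3592 d.
C = 70.31·exp(−0.37·0.3592) = 70.31·0.8756 = 61.56 mg/L.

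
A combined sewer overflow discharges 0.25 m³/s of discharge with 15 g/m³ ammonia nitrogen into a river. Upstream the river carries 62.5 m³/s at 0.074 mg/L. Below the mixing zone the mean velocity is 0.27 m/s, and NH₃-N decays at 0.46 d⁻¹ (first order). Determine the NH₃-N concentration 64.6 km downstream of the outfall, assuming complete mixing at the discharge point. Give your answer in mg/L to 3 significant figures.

After complete mixing, C₀ = (0.25·15 + 62.5·0.074) / 62.75 = 0.1335 mg/L.
Travel time t = 6.46e+04 m / 0.27 m/s = 2.393e+05 s = 2.769 d.
C = 0.1335·exp(−0.46·2.769) = 0.1335·0.2798 = 0.03734 mg/L.

0.0373 mg/L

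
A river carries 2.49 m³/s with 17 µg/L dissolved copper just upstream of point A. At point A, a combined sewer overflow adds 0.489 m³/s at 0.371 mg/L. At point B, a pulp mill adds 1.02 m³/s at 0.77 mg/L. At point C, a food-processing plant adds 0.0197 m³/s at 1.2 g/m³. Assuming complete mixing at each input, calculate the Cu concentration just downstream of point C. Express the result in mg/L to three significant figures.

0.257 mg/L

17 µg/L = 0.017 mg/L.
After input A: C = (2.49·0.017 + 0.489·0.371) / 2.979 = 0.07511 mg/L.
After input B: C = (2.979·0.07511 + 1.02·0.77) / 3.999 = 0.2524 mg/L.
After input C: C = (3.999·0.2524 + 0.0197·1.2) / 4.019 = 0.257 mg/L.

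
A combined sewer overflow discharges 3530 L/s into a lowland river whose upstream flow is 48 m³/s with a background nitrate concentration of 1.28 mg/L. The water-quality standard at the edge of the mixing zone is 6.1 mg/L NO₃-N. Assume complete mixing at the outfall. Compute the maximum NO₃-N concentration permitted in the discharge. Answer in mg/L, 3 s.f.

71.6 mg/L

3530 L/s = 3.53 m³/s.
Mass balance: 6.1·51.53 = 3.53·Cₑ + 48·1.28.
Cₑ = (314.3 − 61.44) / 3.53 = 71.64 mg/L.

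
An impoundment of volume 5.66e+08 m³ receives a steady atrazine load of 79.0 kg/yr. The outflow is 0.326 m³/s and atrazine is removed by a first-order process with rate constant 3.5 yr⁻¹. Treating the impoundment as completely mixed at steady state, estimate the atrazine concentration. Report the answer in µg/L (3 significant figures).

0.0397 µg/L

Outflow Q = 0.326 m³/s × 3.156e+07 s/yr = 1.029e+07 m³/yr.
Steady-state CSTR mass balance: W = Q·C + k·V·C, so C = W/(Q + kV).
Q + kV = 1.029e+07 + 3.5·5.66e+08 = 1.991e+09 m³/yr.
C = 79.0/1.991e+09 = 3.967e-08 kg/m³ = 3.967e-05 mg/L = 0.03967 µg/L.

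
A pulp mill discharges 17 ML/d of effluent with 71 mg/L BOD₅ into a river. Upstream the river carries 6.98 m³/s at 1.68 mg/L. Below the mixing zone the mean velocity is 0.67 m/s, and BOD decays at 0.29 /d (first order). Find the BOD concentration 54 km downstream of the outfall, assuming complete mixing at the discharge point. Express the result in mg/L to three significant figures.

2.73 mg/L

17 ML/d = 0.1968 m³/s.
After complete mixing, C₀ = (0.1968·71 + 6.98·1.68) / 7.177 = 3.58 mg/L.
Travel time t = 5.4e+04 m / 0.67 m/s = 8.06e+04 s = 0.9328 d.
C = 3.58·exp(−0.29·0.9328) = 3.58·0.763 = 2.732 mg/L.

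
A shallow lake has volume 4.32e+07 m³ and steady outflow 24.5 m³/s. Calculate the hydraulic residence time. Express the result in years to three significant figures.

Q = 24.5 m³/s × 3.156e+07 s/yr = 7.732e+08 m³/yr.
Hydraulic residence time τ = V/Q = 4.32e+07/7.732e+08 = 0.05587 yr.

0.0559 yr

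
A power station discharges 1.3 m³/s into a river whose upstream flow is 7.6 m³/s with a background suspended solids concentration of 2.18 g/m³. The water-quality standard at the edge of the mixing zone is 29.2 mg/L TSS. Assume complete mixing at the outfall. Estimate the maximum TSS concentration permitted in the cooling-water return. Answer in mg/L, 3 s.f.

Mass balance: 29.2·8.9 = 1.3·Cₑ + 7.6·2.18.
Cₑ = (259.9 − 16.57) / 1.3 = 187.2 mg/L.

187 mg/L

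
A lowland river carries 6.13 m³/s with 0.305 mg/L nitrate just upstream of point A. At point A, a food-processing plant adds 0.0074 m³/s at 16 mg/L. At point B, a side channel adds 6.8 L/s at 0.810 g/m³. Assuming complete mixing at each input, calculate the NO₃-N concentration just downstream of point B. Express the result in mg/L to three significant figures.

After input A: C = (6.13·0.305 + 0.0074·16) / 6.137 = 0.3239 mg/L.
6.8 L/s = 0.0068 m³/s.
After input B: C = (6.137·0.3239 + 0.0068·0.81) / 6.144 = 0.3245 mg/L.

0.324 mg/L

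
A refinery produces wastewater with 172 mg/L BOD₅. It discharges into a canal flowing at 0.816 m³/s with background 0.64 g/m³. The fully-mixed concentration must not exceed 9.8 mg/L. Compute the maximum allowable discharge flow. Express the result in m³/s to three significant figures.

Mass balance at complete mixing: C_std·(Q_w + Q_r) = Q_w·C_e + Q_r·C_b.
Rearranging, Q_w = Q_r·(C_std − C_b)/(C_e − C_std) = 0.816·(9.8 − 0.64) / (172 − 9.8) = 0.04608 m³/s.

0.0461 m³/s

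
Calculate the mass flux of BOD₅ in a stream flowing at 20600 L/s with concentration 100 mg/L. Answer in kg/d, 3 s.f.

178000 kg/d

20600 L/s = 20.6 m³/s.
Mass flux = Q·C = 20.6 m³/s × 100 g/m³ = 2060 g/s.
= 2060 g/s × 86.4 = 1.78e+05 kg/d.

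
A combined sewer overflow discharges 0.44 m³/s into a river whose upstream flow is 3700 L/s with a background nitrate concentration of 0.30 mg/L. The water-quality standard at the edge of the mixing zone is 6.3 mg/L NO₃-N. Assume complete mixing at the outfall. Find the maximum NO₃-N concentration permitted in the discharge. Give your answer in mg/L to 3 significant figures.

56.8 mg/L

3700 L/s = 3.7 m³/s.
Mass balance: 6.3·4.14 = 0.44·Cₑ + 3.7·0.3.
Cₑ = (26.08 − 1.11) / 0.44 = 56.75 mg/L.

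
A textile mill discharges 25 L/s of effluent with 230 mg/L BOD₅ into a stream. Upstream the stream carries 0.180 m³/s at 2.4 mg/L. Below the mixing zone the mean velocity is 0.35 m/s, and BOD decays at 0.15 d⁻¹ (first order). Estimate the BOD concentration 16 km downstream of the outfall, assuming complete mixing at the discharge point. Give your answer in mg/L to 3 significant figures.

27.9 mg/L

25 L/s = 0.025 m³/s.
After complete mixing, C₀ = (0.025·230 + 0.18·2.4) / 0.205 = 30.16 mg/L.
Travel time t = 1.6e+04 m / 0.35 m/s = 4.571e+04 s = 0.5291 d.
C = 30.16·exp(−0.15·0.5291) = 30.16·0.9237 = 27.86 mg/L.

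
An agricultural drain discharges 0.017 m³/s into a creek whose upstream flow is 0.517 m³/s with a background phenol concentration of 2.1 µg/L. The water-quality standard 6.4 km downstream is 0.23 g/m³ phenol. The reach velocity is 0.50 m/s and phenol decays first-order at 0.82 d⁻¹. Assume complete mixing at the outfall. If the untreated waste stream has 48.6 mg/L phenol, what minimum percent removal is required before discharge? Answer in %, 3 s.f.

2.1 µg/L = 0.0021 mg/L.
Travel time to the compliance point: t = 6400/0.50 = 1.28e+04 s = 0.1481 d; decay factor exp(−0.82·0.1481) = 0.8856.
So the concentration just after mixing may be at most 0.23/0.8856 = 0.2597 mg/L.
Mass balance: 0.2597·0.534 = 0.017·Cₑ + 0.517·0.0021.
Cₑ = (0.1387 − 0.001086) / 0.017 = 8.094 mg/L.
Required removal = 1 − 8.094/48.6 = 83.35 %.

83.3 %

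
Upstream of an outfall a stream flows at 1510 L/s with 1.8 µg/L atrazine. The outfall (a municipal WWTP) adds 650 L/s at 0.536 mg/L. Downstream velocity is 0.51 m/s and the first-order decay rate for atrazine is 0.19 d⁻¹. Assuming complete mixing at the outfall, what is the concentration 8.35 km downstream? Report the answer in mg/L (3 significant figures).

0.157 mg/L

650 L/s = 0.65 m³/s.
1510 L/s = 1.51 m³/s.
1.8 µg/L = 0.0018 mg/L.
After complete mixing, C₀ = (0.65·0.536 + 1.51·0.0018) / 2.16 = 0.1626 mg/L.
Travel time t = 8350 m / 0.51 m/s = 1.637e+04 s = 0.1895 d.
C = 0.1626·exp(−0.19·0.1895) = 0.1626·0.9646 = 0.1568 mg/L.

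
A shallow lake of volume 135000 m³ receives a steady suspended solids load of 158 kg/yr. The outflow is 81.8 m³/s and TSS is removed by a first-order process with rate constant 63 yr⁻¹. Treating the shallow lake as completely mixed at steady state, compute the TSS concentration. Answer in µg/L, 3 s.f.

Outflow Q = 81.8 m³/s × 3.156e+07 s/yr = 2.581e+09 m³/yr.
Steady-state CSTR mass balance: W = Q·C + k·V·C, so C = W/(Q + kV).
Q + kV = 2.581e+09 + 63·135000 = 2.59e+09 m³/yr.
C = 158/2.59e+09 = 6.101e-08 kg/m³ = 6.101e-05 mg/L = 0.06101 µg/L.

0.0610 µg/L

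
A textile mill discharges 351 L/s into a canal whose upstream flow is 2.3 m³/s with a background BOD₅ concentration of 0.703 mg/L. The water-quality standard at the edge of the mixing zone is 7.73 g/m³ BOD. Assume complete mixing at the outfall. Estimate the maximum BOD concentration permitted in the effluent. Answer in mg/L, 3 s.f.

53.8 mg/L

351 L/s = 0.351 m³/s.
Mass balance: 7.73·2.651 = 0.351·Cₑ + 2.3·0.703.
Cₑ = (20.49 − 1.617) / 0.351 = 53.78 mg/L.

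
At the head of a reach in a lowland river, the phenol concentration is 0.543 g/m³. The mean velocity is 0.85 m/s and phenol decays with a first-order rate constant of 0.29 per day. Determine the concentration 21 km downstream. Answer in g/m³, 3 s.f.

0.500 g/m³

Travel time t = 21 km / 0.85 m/s = 2.1e+04/0.85 = 2.471e+04 s = 0.2859 d.
First-order decay: C = 0.543·exp(−0.29·0.2859) = 0.543·0.9204 = 0.4998 g/m³.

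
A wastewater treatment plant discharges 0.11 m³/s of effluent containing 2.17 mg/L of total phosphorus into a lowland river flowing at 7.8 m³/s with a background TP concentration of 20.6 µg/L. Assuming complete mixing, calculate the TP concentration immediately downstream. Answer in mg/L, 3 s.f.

0.0505 mg/L

20.6 µg/L = 0.0206 mg/L.
By mass balance at complete mixing, C = (0.11·2.17 + 7.8·0.0206) / (0.11 + 7.8) = 0.3994/7.91 = 0.05049 mg/L.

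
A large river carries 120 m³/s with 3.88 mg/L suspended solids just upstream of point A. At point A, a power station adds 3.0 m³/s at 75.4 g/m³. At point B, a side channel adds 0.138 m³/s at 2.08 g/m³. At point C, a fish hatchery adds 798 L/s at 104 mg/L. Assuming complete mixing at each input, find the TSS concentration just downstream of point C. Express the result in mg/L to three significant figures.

After input A: C = (120·3.88 + 3·75.4) / 123 = 5.624 mg/L.
After input B: C = (123·5.624 + 0.138·2.08) / 123.1 = 5.62 mg/L.
798 L/s = 0.798 m³/s.
After input C: C = (123.1·5.62 + 0.798·104) / 123.9 = 6.254 mg/L.

6.25 mg/L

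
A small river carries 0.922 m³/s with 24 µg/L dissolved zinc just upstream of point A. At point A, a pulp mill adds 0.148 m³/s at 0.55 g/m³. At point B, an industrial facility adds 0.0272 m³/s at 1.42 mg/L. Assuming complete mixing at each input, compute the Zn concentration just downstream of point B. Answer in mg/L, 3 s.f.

0.130 mg/L

24 µg/L = 0.024 mg/L.
After input A: C = (0.922·0.024 + 0.148·0.55) / 1.07 = 0.09676 mg/L.
After input B: C = (1.07·0.09676 + 0.0272·1.42) / 1.097 = 0.1296 mg/L.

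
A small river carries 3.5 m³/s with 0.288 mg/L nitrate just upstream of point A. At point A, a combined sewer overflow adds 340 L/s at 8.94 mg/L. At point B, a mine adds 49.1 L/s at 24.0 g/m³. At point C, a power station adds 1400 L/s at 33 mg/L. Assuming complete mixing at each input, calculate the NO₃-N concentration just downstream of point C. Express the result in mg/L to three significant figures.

340 L/s = 0.34 m³/s.
After input A: C = (3.5·0.288 + 0.34·8.94) / 3.84 = 1.054 mg/L.
49.1 L/s = 0.0491 m³/s.
After input B: C = (3.84·1.054 + 0.0491·24) / 3.889 = 1.344 mg/L.
1400 L/s = 1.4 m³/s.
After input C: C = (3.889·1.344 + 1.4·33) / 5.289 = 9.723 mg/L.

9.72 mg/L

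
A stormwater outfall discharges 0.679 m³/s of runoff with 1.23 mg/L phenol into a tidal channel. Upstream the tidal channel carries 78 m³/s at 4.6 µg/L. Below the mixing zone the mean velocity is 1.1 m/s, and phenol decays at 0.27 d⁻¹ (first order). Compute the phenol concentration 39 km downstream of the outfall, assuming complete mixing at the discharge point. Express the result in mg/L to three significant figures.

0.0136 mg/L

4.6 µg/L = 0.0046 mg/L.
After complete mixing, C₀ = (0.679·1.23 + 78·0.0046) / 78.68 = 0.01518 mg/L.
Travel time t = 3.9e+04 m / 1.1 m/s = 3.545e+04 s = 0.4104 d.
C = 0.01518·exp(−0.27·0.4104) = 0.01518·0.8951 = 0.01358 mg/L.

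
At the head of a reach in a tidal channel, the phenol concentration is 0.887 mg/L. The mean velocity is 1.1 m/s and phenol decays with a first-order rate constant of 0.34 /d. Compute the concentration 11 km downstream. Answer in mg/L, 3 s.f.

0.853 mg/L

Travel time t = 11 km / 1.1 m/s = 1.1e+04/1.1 = 1e+04 s = 0.1157 d.
First-order decay: C = 0.887·exp(−0.34·0.1157) = 0.887·0.9614 = 0.8528 mg/L.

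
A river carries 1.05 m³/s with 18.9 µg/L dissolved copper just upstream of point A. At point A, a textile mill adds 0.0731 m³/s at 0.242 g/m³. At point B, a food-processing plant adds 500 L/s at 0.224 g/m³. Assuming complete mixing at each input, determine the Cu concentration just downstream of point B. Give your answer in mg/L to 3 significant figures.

0.0921 mg/L

18.9 µg/L = 0.0189 mg/L.
After input A: C = (1.05·0.0189 + 0.0731·0.242) / 1.123 = 0.03342 mg/L.
500 L/s = 0.5 m³/s.
After input B: C = (1.123·0.03342 + 0.5·0.224) / 1.623 = 0.09213 mg/L.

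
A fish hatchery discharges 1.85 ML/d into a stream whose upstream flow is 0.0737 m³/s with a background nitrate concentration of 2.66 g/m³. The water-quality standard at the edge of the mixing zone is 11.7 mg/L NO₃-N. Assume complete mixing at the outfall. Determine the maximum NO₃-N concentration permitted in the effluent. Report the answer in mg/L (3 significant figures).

42.8 mg/L

1.85 ML/d = 0.02141 m³/s.
Mass balance: 11.7·0.09511 = 0.02141·Cₑ + 0.0737·2.66.
Cₑ = (1.113 − 0.196) / 0.02141 = 42.82 mg/L.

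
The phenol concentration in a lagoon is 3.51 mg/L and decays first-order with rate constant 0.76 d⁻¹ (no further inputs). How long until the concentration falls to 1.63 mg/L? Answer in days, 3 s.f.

t = ln(C₀/C)/k = ln(3.51/1.63)/0.76 = 0.767/0.76 = 1.009 d.

1.01 d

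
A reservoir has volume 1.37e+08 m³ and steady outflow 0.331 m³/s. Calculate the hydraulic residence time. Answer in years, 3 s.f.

13.1 yr

Q = 0.331 m³/s × 3.156e+07 s/yr = 1.045e+07 m³/yr.
Hydraulic residence time τ = V/Q = 1.37e+08/1.045e+07 = 13.12 yr.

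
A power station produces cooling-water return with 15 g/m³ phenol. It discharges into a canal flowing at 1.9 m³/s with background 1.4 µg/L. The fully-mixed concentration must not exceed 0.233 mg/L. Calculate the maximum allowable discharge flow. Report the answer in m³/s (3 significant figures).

0.0298 m³/s

1.4 µg/L = 0.0014 mg/L.
Mass balance at complete mixing: C_std·(Q_w + Q_r) = Q_w·C_e + Q_r·C_b.
Rearranging, Q_w = Q_r·(C_std − C_b)/(C_e − C_std) = 1.9·(0.233 − 0.0014) / (15 − 0.233) = 0.0298 m³/s.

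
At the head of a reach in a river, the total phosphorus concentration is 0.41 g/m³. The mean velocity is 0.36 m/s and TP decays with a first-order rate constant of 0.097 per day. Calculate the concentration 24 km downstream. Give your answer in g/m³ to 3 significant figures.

0.380 g/m³

Travel time t = 24 km / 0.36 m/s = 2.4e+04/0.36 = 6.667e+04 s = 0.7716 d.
First-order decay: C = 0.41·exp(−0.097·0.7716) = 0.41·0.9279 = 0.3804 g/m³.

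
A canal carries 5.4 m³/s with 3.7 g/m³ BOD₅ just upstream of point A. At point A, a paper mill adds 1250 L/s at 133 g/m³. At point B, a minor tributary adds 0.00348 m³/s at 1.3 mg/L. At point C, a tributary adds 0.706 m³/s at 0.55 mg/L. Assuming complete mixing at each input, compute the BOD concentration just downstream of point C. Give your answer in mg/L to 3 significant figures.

25.4 mg/L

1250 L/s = 1.25 m³/s.
After input A: C = (5.4·3.7 + 1.25·133) / 6.65 = 28 mg/L.
After input B: C = (6.65·28 + 0.00348·1.3) / 6.653 = 27.99 mg/L.
After input C: C = (6.653·27.99 + 0.706·0.55) / 7.359 = 25.36 mg/L.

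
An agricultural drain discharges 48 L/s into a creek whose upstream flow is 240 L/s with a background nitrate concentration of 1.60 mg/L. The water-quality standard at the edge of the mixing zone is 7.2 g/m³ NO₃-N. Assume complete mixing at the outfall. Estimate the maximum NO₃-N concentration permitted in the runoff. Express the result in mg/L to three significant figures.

35.2 mg/L

48 L/s = 0.048 m³/s.
240 L/s = 0.24 m³/s.
Mass balance: 7.2·0.288 = 0.048·Cₑ + 0.24·1.6.
Cₑ = (2.074 − 0.384) / 0.048 = 35.2 mg/L.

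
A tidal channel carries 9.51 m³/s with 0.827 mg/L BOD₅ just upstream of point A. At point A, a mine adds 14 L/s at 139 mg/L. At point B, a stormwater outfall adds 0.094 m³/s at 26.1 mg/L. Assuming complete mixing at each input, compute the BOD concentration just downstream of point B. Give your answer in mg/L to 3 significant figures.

1.28 mg/L

14 L/s = 0.014 m³/s.
After input A: C = (9.51·0.827 + 0.014·139) / 9.524 = 1.03 mg/L.
After input B: C = (9.524·1.03 + 0.094·26.1) / 9.618 = 1.275 mg/L.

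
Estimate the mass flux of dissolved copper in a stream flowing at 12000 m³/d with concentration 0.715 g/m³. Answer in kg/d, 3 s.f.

12000 m³/d = 0.1389 m³/s.
Mass flux = Q·C = 0.1389 m³/s × 0.715 g/m³ = 0.09931 g/s.
= 0.09931 g/s × 86.4 = 8.58 kg/d.

8.58 kg/d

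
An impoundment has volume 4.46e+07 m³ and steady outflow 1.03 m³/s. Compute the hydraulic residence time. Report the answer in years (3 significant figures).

1.37 yr

Q = 1.03 m³/s × 3.156e+07 s/yr = 3.25e+07 m³/yr.
Hydraulic residence time τ = V/Q = 4.46e+07/3.25e+07 = 1.372 yr.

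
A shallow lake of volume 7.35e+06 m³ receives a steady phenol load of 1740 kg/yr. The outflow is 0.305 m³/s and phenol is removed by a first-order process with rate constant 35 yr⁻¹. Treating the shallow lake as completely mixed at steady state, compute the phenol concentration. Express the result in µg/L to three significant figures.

6.52 µg/L

Outflow Q = 0.305 m³/s × 3.156e+07 s/yr = 9.625e+06 m³/yr.
Steady-state CSTR mass balance: W = Q·C + k·V·C, so C = W/(Q + kV).
Q + kV = 9.625e+06 + 35·7.35e+06 = 2.669e+08 m³/yr.
C = 1740/2.669e+08 = 6.52e-06 kg/m³ = 0.00652 mg/L = 6.52 µg/L.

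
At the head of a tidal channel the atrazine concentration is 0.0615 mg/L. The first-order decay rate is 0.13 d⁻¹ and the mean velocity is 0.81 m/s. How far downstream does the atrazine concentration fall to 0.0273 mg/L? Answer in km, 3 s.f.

From C = C₀·e^(−kt), t = ln(C₀/C)/k = ln(0.0615/0.0273)/0.13 = 0.8122/0.13 = 6.247 d.
Distance = v·t = 0.81 m/s × 5.398e+05 s = 4.372e+05 m = 437.2 km.

437 km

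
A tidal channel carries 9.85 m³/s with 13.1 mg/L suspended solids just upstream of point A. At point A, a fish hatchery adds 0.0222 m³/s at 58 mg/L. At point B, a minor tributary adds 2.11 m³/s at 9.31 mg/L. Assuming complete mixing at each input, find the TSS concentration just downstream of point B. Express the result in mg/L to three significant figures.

After input A: C = (9.85·13.1 + 0.0222·58) / 9.872 = 13.2 mg/L.
After input B: C = (9.872·13.2 + 2.11·9.31) / 11.98 = 12.52 mg/L.

12.5 mg/L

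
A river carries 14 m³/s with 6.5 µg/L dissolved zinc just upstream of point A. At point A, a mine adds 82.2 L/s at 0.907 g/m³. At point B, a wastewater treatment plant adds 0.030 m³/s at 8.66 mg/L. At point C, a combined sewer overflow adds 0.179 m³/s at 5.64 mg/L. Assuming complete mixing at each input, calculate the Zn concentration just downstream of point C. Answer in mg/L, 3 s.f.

0.100 mg/L

6.5 µg/L = 0.0065 mg/L.
82.2 L/s = 0.0822 m³/s.
After input A: C = (14·0.0065 + 0.0822·0.907) / 14.08 = 0.01176 mg/L.
After input B: C = (14.08·0.01176 + 0.03·8.66) / 14.11 = 0.03014 mg/L.
After input C: C = (14.11·0.03014 + 0.179·5.64) / 14.29 = 0.1004 mg/L.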